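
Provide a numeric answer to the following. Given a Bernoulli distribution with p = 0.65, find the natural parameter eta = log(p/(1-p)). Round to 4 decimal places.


Natural parameter for Bernoulli: eta = log(p/(1-p)).
p = 0.65, 1-p = 0.35.
p/(1-p) = 1.857143.
eta = log(1.857143) = 0.6190

0.6190


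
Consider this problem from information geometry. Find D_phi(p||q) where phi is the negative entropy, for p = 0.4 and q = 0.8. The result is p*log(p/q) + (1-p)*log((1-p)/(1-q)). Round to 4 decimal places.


Bregman divergence with negative entropy generator:
D = p*log(p/q) + (1-p)*log((1-p)/(1-q)).
p = 0.4, q = 0.8.
p*log(p/q) = 0.4*log(0.4/0.8) = -0.277259.
(1-p)*log((1-p)/(1-q)) = 0.6*log(0.6/0.2) = 0.659167.
D = -0.277259 + 0.659167 = 0.3819

0.3819


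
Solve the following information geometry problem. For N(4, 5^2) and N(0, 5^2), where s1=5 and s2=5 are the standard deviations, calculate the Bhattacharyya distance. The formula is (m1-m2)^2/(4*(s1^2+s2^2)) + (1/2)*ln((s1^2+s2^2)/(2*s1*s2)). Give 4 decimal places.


Bhattacharyya distance between two Gaussians:
DB = (m1-m2)^2/(4*(s1^2+s2^2)) + (1/2)*ln((s1^2+s2^2)/(2*s1*s2)).
(m1-m2)^2 = (4)^2 = 16.
s1^2+s2^2 = 25 + 25 = 50.
term1 = 16/200 = 0.08.
term2 = 0.5*ln(50/50.0) = 0.0.
DB = 0.08 + 0.0 = 0.0800

0.0800


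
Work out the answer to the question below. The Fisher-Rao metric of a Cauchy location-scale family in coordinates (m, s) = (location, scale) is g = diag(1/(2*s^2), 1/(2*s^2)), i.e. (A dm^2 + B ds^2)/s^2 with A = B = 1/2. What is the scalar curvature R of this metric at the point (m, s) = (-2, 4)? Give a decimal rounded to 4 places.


The metric has the form g = (A dm^2 + B ds^2)/s^2 with A = 1/2, B = 1/2.
Substitute u = sqrt(A/B)*m: g = B*(du^2 + ds^2)/s^2, i.e. B times the
Poincare upper half-plane metric, which has constant Gaussian curvature -1.
Scaling a 2D metric by a constant c divides the Gaussian curvature by c,
so K = -1/B = -1/(1/2) = -2.0000 everywhere (the point (m, s) = (-2, 4) is irrelevant:
the curvature is constant).
Scalar curvature in dimension 2: R = 2K = -2/(1/2) = -4.0000.

-4.0000


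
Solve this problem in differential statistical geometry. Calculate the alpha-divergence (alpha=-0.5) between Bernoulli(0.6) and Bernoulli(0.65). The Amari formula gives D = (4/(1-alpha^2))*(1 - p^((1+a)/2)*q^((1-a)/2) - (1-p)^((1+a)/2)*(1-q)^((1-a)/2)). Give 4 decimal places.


Amari alpha-divergence:
D = (4/(1-alpha^2))*(1 - p^((1+a)/2)*q^((1-a)/2) - (1-p)^((1+a)/2)*(1-q)^((1-a)/2)).
alpha = -0.5, p = 0.6, q = 0.65.
e1 = (1+alpha)/2 = 0.25, e2 = (1-alpha)/2 = 0.75.
t1 = p^e1 * q^e2 = 0.6^0.25 * 0.65^0.75 = 0.637122.
t2 = (1-p)^e1 * (1-q)^e2 = 0.4^0.25 * 0.35^0.75 = 0.361881.
4/(1-alpha^2) = 5.333333.
D = 5.333333*(1 - 0.637122 - 0.361881) = 0.0053

0.0053


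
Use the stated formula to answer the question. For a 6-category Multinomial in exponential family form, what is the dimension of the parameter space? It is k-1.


Exponential family dimension calculation:
For Multinomial with k=6 categories, dim = k-1 = 5.

5


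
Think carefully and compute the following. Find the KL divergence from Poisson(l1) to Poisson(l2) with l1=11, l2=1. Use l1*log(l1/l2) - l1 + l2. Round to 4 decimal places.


KL divergence for Poisson:
KL = l1*log(l1/l2) - l1 + l2.
l1 = 11, l2 = 1.
log(11/1) = 2.397895.
l1*log(l1/l2) = 11 * 2.397895 = 26.376848.
KL = 26.376848 - 11 + 1 = 16.3768

16.3768


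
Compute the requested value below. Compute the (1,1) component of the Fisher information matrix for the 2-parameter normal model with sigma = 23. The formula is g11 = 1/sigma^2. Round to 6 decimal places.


For the 2-parameter normal family, the Fisher metric has:
  g11 = 1/sigma^2, g22 = 2/sigma^2.
sigma = 23, sigma^2 = 529.
g11 = 0.001890

0.001890


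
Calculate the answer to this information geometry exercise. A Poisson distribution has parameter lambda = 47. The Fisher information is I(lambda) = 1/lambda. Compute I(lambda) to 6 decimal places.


Fisher information for Poisson: I(lambda) = 1/lambda.
lambda = 47.
I(lambda) = 1/47 = 0.021277

0.021277


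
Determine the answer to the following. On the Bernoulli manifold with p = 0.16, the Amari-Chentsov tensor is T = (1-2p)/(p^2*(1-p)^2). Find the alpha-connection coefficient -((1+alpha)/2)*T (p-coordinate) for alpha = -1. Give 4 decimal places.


Skewness (Amari-Chentsov) tensor: T = (1-2p)/(p^2*(1-p)^2).
p = 0.16, 1-2p = 0.68, p^2 = 0.0256, (1-p)^2 = 0.7056.
T = 0.68/(0.0256 * 0.7056) = 37.645266.
In the p-coordinate, Gamma^(alpha) = Gamma^(0) - (alpha/2)*T with Gamma^(0) = (1/2)*g'(p) = -T/2,
so Gamma^(alpha) = -((1+alpha)/2)*T.
alpha = -1, -(1+alpha)/2 = 0.0.
Gamma = 0.0 * 37.645266 = 0.0000

0.0000


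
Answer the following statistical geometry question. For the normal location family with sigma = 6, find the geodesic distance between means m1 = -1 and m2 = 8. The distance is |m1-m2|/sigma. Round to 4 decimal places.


On the fixed-variance normal subfamily, geodesic distance = |m1-m2|/sigma.
|-1 - 8| = 9.
sigma = 6.
d = 9/6 = 1.5000

1.5000


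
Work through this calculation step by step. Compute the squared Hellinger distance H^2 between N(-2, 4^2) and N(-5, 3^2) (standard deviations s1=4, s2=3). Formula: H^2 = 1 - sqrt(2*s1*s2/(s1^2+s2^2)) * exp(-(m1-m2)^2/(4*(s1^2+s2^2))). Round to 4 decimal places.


Squared Hellinger distance for Gaussians:
H^2 = 1 - sqrt(2*s1*s2/(s1^2+s2^2)) * exp(-(m1-m2)^2/(4*(s1^2+s2^2))).
s1^2 = 16, s2^2 = 9, s1^2+s2^2 = 25.
sqrt(2*4*3/(25)) = 0.979796.
(m1-m2)^2 = (3)^2 = 9.
exp(-9/(4*25)) = exp(-0.09) = 0.913931.
H^2 = 1 - 0.979796*0.913931 = 0.1045

0.1045


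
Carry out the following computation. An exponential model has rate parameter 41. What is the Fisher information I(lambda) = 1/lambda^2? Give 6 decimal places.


Fisher information for exponential: I(lambda) = 1/lambda^2.
lambda = 41, lambda^2 = 1681.
I = 1/1681 = 0.000595

0.000595


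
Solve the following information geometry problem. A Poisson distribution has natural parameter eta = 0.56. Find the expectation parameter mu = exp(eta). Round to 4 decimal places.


Expectation parameter for Poisson exponential family:
mu = exp(eta).
eta = 0.56.
mu = exp(0.56) = 1.7507

1.7507


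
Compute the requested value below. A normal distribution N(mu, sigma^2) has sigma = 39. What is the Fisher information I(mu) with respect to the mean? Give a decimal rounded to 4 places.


The Fisher information for the mean of a normal distribution is I(mu) = 1/sigma^2.
sigma = 39, so sigma^2 = 1521.
I(mu) = 1/1521 = 0.0007

0.0007


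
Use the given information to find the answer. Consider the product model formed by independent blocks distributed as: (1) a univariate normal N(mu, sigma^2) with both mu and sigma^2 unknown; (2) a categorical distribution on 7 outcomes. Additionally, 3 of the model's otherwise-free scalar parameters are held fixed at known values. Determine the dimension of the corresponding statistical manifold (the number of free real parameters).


The dimension of a statistical manifold equals the number of free
(independent) real parameters of the model. For a product of independent
blocks the parameter counts add.
- normal (mu, sigma^2): 2.
- categorical on 7 outcomes (probabilities sum to 1): 7-1 = 6.
Total = 2 + 6 = 8.
3 parameter(s) fixed at known values: 8 - 3 = 5.
Dimension = 5

5


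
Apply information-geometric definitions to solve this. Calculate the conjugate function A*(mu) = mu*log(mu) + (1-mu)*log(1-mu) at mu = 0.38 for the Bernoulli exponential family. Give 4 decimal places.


Legendre transform for Bernoulli:
A*(mu) = mu*log(mu) + (1-mu)*log(1-mu).
mu = 0.38, 1-mu = 0.62.
mu*log(mu) = 0.38*log(0.38) = -0.367682.
(1-mu)*log(1-mu) = 0.62*log(0.62) = -0.296382.
A* = -0.367682 + -0.296382 = -0.6641

-0.6641


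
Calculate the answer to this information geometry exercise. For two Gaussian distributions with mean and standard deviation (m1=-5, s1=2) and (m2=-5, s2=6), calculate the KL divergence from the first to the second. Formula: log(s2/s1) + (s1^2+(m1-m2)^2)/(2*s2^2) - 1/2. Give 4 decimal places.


KL divergence between normal distributions:
KL = log(s2/s1) + (s1^2 + (m1-m2)^2)/(2*s2^2) - 1/2.
log(6/2) = 1.098612.
(2^2 + (-5--5)^2)/(2*6^2) = (4 + 0)/72 = 0.055556.
KL = 1.098612 + 0.055556 - 0.5 = 0.6542

0.6542


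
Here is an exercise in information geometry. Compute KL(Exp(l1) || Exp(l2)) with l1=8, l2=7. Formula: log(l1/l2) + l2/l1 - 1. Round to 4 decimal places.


KL divergence for exponential family:
KL = log(l1/l2) + l2/l1 - 1.
log(8/7) = 0.133531.
7/8 = 0.875.
KL = 0.133531 + 0.875 - 1 = 0.0085

0.0085


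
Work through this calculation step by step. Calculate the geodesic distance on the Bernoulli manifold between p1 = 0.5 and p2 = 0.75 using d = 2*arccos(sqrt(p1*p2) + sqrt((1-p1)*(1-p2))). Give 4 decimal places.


Geodesic distance on Bernoulli manifold:
d(p1,p2) = 2*arccos(sqrt(p1*p2) + sqrt((1-p1)*(1-p2))).
sqrt(p1*p2) = sqrt(0.5*0.75) = 0.612372.
sqrt((1-p1)*(1-p2)) = sqrt(0.5*0.25) = 0.353553.
arg = 0.612372 + 0.353553 = 0.965926.
d = 2*arccos(0.965926) = 0.5236

0.5236


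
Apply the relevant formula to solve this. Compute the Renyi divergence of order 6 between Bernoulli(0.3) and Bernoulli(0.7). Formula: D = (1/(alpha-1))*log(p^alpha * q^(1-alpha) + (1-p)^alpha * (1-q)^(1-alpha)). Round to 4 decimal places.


Renyi divergence of order alpha between Bernoulli distributions:
D = (1/(alpha-1))*log(p^alpha * q^(1-alpha) + (1-p)^alpha * (1-q)^(1-alpha)).
alpha = 6, p = 0.3, q = 0.7.
p^alpha * q^(1-alpha) = 0.3^6 * 0.7^-5 = 0.004337.
(1-p)^alpha * (1-q)^(1-alpha) = 0.7^6 * 0.3^-5 = 48.415226.
sum = 0.004337 + 48.415226 = 48.419564.
D = (1/5)*log(48.419564) = 0.7760

0.7760


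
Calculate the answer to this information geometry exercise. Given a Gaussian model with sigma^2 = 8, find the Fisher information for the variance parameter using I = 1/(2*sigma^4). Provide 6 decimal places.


Fisher information for variance: I(sigma^2) = 1/(2*sigma^4).
sigma^2 = 8, so sigma^4 = 64.
I = 1/(2*64) = 1/128 = 0.007813

0.007813


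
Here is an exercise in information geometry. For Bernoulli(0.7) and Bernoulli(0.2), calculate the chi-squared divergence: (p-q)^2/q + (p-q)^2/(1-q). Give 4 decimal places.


Chi-squared divergence between Bernoulli distributions:
chi^2 = (p-q)^2/q + (p-q)^2/(1-q).
p = 0.7, q = 0.2, p-q = 0.5.
(p-q)^2 = 0.25.
term1 = 0.25/0.2 = 1.25.
term2 = 0.25/0.8 = 0.3125.
chi^2 = 1.25 + 0.3125 = 1.5625

1.5625


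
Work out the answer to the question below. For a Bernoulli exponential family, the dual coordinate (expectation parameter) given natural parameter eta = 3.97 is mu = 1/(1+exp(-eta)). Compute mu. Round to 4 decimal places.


Dual coordinate (expectation parameter) for Bernoulli:
mu = 1/(1+exp(-eta)).
eta = 3.97.
exp(-eta) = exp(-3.97) = 0.018873.
mu = 1/(1+0.018873) = 0.9815

0.9815


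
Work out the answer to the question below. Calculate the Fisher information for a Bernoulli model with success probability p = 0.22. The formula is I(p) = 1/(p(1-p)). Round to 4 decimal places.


For Bernoulli(p), Fisher information is I(p) = 1/(p*(1-p)).
p = 0.22, 1-p = 0.78.
p*(1-p) = 0.1716.
I(p) = 1/0.1716 = 5.8275

5.8275


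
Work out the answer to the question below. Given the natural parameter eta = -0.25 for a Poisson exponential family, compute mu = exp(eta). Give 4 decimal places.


Expectation parameter for Poisson exponential family:
mu = exp(eta).
eta = -0.25.
mu = exp(-0.25) = 0.7788

0.7788


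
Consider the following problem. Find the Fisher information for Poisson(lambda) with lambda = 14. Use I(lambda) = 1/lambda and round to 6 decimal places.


Fisher information for Poisson: I(lambda) = 1/lambda.
lambda = 14.
I(lambda) = 1/14 = 0.071429

0.071429


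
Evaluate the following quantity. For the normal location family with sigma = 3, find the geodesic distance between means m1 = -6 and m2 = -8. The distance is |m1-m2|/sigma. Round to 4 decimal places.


On the fixed-variance normal subfamily, geodesic distance = |m1-m2|/sigma.
|-6 - -8| = 2.
sigma = 3.
d = 2/3 = 0.6667

0.6667


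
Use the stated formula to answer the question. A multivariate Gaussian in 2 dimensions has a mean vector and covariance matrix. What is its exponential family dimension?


Exponential family dimension calculation:
For 2-dim MVN: mean has 2 params, covariance has 2*3/2 = 3 unique entries.
Total dim = 2 + 3 = 5.

5


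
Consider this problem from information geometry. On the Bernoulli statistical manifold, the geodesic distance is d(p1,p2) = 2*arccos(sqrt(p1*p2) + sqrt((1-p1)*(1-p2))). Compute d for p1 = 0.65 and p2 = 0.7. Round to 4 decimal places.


Geodesic distance on Bernoulli manifold:
d(p1,p2) = 2*arccos(sqrt(p1*p2) + sqrt((1-p1)*(1-p2))).
sqrt(p1*p2) = sqrt(0.65*0.7) = 0.674537.
sqrt((1-p1)*(1-p2)) = sqrt(0.35*0.3) = 0.324037.
arg = 0.674537 + 0.324037 = 0.998574.
d = 2*arccos(0.998574) = 0.1068

0.1068


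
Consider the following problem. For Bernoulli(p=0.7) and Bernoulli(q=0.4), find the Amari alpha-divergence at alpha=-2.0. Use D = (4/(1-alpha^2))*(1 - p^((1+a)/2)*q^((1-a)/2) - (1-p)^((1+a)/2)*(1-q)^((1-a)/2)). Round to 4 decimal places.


Amari alpha-divergence:
D = (4/(1-alpha^2))*(1 - p^((1+a)/2)*q^((1-a)/2) - (1-p)^((1+a)/2)*(1-q)^((1-a)/2)).
alpha = -2.0, p = 0.7, q = 0.4.
e1 = (1+alpha)/2 = -0.5, e2 = (1-alpha)/2 = 1.5.
t1 = p^e1 * q^e2 = 0.7^-0.5 * 0.4^1.5 = 0.302372.
t2 = (1-p)^e1 * (1-q)^e2 = 0.3^-0.5 * 0.6^1.5 = 0.848528.
4/(1-alpha^2) = -1.333333.
D = -1.333333*(1 - 0.302372 - 0.848528) = 0.2012

0.2012


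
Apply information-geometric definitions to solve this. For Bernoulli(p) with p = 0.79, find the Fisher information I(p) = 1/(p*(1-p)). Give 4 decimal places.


For Bernoulli(p), Fisher information is I(p) = 1/(p*(1-p)).
p = 0.79, 1-p = 0.21.
p*(1-p) = 0.1659.
I(p) = 1/0.1659 = 6.0277

6.0277


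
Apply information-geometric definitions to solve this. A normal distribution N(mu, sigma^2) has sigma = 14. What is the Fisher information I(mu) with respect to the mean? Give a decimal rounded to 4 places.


The Fisher information for the mean of a normal distribution is I(mu) = 1/sigma^2.
sigma = 14, so sigma^2 = 196.
I(mu) = 1/196 = 0.0051

0.0051


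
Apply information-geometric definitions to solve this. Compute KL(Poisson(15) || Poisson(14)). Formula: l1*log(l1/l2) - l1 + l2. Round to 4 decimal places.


KL divergence for Poisson:
KL = l1*log(l1/l2) - l1 + l2.
l1 = 15, l2 = 14.
log(15/14) = 0.068993.
l1*log(l1/l2) = 15 * 0.068993 = 1.034893.
KL = 1.034893 - 15 + 14 = 0.0349

0.0349


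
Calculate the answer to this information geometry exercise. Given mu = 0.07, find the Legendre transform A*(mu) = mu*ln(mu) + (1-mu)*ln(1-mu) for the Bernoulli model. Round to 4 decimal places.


Legendre transform for Bernoulli:
A*(mu) = mu*log(mu) + (1-mu)*log(1-mu).
mu = 0.07, 1-mu = 0.93.
mu*log(mu) = 0.07*log(0.07) = -0.186148.
(1-mu)*log(1-mu) = 0.93*log(0.93) = -0.067491.
A* = -0.186148 + -0.067491 = -0.2536

-0.2536


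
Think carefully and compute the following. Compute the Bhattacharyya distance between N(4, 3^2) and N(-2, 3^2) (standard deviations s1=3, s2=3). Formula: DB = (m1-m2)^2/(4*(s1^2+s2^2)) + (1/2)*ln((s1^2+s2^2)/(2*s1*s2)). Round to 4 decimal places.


Bhattacharyya distance between two Gaussians:
DB = (m1-m2)^2/(4*(s1^2+s2^2)) + (1/2)*ln((s1^2+s2^2)/(2*s1*s2)).
(m1-m2)^2 = (6)^2 = 36.
s1^2+s2^2 = 9 + 9 = 18.
term1 = 36/72 = 0.5.
term2 = 0.5*ln(18/18.0) = 0.0.
DB = 0.5 + 0.0 = 0.5000

0.5000


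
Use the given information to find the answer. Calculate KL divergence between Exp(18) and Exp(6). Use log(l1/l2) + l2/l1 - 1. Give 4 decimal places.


KL divergence for exponential family:
KL = log(l1/l2) + l2/l1 - 1.
log(18/6) = 1.098612.
6/18 = 0.333333.
KL = 1.098612 + 0.333333 - 1 = 0.4319

0.4319


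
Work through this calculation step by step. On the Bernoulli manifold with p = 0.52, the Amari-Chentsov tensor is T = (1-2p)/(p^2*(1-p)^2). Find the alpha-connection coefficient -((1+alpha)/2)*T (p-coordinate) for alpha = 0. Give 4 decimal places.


Skewness (Amari-Chentsov) tensor: T = (1-2p)/(p^2*(1-p)^2).
p = 0.52, 1-2p = -0.04, p^2 = 0.2704, (1-p)^2 = 0.2304.
T = -0.04/(0.2704 * 0.2304) = -0.642053.
In the p-coordinate, Gamma^(alpha) = Gamma^(0) - (alpha/2)*T with Gamma^(0) = (1/2)*g'(p) = -T/2,
so Gamma^(alpha) = -((1+alpha)/2)*T.
alpha = 0, -(1+alpha)/2 = -0.5.
Gamma = -0.5 * -0.642053 = 0.3210

0.3210


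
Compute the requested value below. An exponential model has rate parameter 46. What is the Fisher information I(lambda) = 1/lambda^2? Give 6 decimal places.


Fisher information for exponential: I(lambda) = 1/lambda^2.
lambda = 46, lambda^2 = 2116.
I = 1/2116 = 0.000473

0.000473


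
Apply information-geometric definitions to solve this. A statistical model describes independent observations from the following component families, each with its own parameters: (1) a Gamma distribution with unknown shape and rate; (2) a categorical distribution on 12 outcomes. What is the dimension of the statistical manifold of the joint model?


The dimension of a statistical manifold equals the number of free
(independent) real parameters of the model. For a product of independent
blocks the parameter counts add.
- Gamma (shape, rate): 2.
- categorical on 12 outcomes (probabilities sum to 1): 12-1 = 11.
Total = 2 + 11 = 13.
Dimension = 13

13


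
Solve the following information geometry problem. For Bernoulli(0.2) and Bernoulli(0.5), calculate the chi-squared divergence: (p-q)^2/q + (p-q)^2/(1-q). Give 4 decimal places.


Chi-squared divergence between Bernoulli distributions:
chi^2 = (p-q)^2/q + (p-q)^2/(1-q).
p = 0.2, q = 0.5, p-q = -0.3.
(p-q)^2 = 0.09.
term1 = 0.09/0.5 = 0.18.
term2 = 0.09/0.5 = 0.18.
chi^2 = 0.18 + 0.18 = 0.3600

0.3600


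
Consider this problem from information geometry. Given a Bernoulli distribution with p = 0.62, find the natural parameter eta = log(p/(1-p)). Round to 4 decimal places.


Natural parameter for Bernoulli: eta = log(p/(1-p)).
p = 0.62, 1-p = 0.38.
p/(1-p) = 1.631579.
eta = log(1.631579) = 0.4895

0.4895


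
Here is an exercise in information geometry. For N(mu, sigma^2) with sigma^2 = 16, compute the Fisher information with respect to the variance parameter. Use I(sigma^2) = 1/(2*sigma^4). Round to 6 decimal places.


Fisher information for variance: I(sigma^2) = 1/(2*sigma^4).
sigma^2 = 16, so sigma^4 = 256.
I = 1/(2*256) = 1/512 = 0.001953

0.001953


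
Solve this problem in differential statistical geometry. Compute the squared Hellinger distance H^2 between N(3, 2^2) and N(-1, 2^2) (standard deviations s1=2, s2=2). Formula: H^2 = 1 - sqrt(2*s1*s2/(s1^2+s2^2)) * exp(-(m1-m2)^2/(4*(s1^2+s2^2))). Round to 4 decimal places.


Squared Hellinger distance for Gaussians:
H^2 = 1 - sqrt(2*s1*s2/(s1^2+s2^2)) * exp(-(m1-m2)^2/(4*(s1^2+s2^2))).
s1^2 = 4, s2^2 = 4, s1^2+s2^2 = 8.
sqrt(2*2*2/(8)) = 1.0.
(m1-m2)^2 = (4)^2 = 16.
exp(-16/(4*8)) = exp(-0.5) = 0.606531.
H^2 = 1 - 1.0*0.606531 = 0.3935

0.3935


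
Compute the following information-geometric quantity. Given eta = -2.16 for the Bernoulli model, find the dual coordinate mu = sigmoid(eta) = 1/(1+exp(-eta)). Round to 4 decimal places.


Dual coordinate (expectation parameter) for Bernoulli:
mu = 1/(1+exp(-eta)).
eta = -2.16.
exp(-eta) = exp(2.16) = 8.671138.
mu = 1/(1+8.671138) = 0.1034

0.1034


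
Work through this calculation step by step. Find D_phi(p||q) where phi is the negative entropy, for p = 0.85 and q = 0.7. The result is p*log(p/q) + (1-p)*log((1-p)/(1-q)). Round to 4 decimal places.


Bregman divergence with negative entropy generator:
D = p*log(p/q) + (1-p)*log((1-p)/(1-q)).
p = 0.85, q = 0.7.
p*log(p/q) = 0.85*log(0.85/0.7) = 0.165033.
(1-p)*log((1-p)/(1-q)) = 0.15*log(0.15/0.3) = -0.103972.
D = 0.165033 + -0.103972 = 0.0611

0.0611


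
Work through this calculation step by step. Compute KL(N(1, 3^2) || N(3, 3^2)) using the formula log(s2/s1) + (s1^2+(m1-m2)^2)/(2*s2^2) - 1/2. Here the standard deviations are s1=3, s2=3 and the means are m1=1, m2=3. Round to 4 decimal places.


KL divergence between normal distributions:
KL = log(s2/s1) + (s1^2 + (m1-m2)^2)/(2*s2^2) - 1/2.
log(3/3) = 0.0.
(3^2 + (1-3)^2)/(2*3^2) = (9 + 4)/18 = 0.722222.
KL = 0.0 + 0.722222 - 0.5 = 0.2222

0.2222


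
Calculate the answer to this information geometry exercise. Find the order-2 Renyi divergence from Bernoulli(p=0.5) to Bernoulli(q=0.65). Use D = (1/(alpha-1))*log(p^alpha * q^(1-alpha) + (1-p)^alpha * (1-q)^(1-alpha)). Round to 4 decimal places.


Renyi divergence of order alpha between Bernoulli distributions:
D = (1/(alpha-1))*log(p^alpha * q^(1-alpha) + (1-p)^alpha * (1-q)^(1-alpha)).
alpha = 2, p = 0.5, q = 0.65.
p^alpha * q^(1-alpha) = 0.5^2 * 0.65^-1 = 0.384615.
(1-p)^alpha * (1-q)^(1-alpha) = 0.5^2 * 0.35^-1 = 0.714286.
sum = 0.384615 + 0.714286 = 1.098901.
D = (1/1)*log(1.098901) = 0.0943

0.0943


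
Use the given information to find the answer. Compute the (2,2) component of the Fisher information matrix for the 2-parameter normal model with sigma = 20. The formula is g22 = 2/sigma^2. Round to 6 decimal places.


For the 2-parameter normal family, the Fisher metric has:
  g11 = 1/sigma^2, g22 = 2/sigma^2.
sigma = 20, sigma^2 = 400.
g22 = 0.005000

0.005000


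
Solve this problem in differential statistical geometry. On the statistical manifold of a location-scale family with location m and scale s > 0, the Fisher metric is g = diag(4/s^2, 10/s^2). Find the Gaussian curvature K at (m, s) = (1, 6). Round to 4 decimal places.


The metric has the form g = (A dm^2 + B ds^2)/s^2 with A = 4, B = 10.
Substitute u = sqrt(A/B)*m: g = B*(du^2 + ds^2)/s^2, i.e. B times the
Poincare upper half-plane metric, which has constant Gaussian curvature -1.
Scaling a 2D metric by a constant c divides the Gaussian curvature by c,
so K = -1/B = -1/(10) = -0.1000 everywhere (the point (m, s) = (1, 6) is irrelevant:
the curvature is constant).
The requested Gaussian curvature is K = -0.1000.

-0.1000


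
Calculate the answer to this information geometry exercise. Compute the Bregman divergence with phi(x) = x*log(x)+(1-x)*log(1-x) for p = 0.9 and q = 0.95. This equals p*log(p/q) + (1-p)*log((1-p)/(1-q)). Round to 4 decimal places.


Bregman divergence with negative entropy generator:
D = p*log(p/q) + (1-p)*log((1-p)/(1-q)).
p = 0.9, q = 0.95.
p*log(p/q) = 0.9*log(0.9/0.95) = -0.04866.
(1-p)*log((1-p)/(1-q)) = 0.1*log(0.1/0.05) = 0.069315.
D = -0.04866 + 0.069315 = 0.0207

0.0207


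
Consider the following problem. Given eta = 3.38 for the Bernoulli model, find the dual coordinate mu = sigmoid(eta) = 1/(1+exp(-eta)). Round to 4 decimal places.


Dual coordinate (expectation parameter) for Bernoulli:
mu = 1/(1+exp(-eta)).
eta = 3.38.
exp(-eta) = exp(-3.38) = 0.034047.
mu = 1/(1+0.034047) = 0.9671

0.9671


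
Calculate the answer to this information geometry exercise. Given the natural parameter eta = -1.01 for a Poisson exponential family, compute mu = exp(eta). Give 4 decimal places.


Expectation parameter for Poisson exponential family:
mu = exp(eta).
eta = -1.01.
mu = exp(-1.01) = 0.3642

0.3642


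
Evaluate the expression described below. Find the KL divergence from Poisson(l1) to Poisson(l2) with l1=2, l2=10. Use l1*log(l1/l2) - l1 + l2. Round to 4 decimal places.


KL divergence for Poisson:
KL = l1*log(l1/l2) - l1 + l2.
l1 = 2, l2 = 10.
log(2/10) = -1.609438.
l1*log(l1/l2) = 2 * -1.609438 = -3.218876.
KL = -3.218876 - 2 + 10 = 4.7811

4.7811


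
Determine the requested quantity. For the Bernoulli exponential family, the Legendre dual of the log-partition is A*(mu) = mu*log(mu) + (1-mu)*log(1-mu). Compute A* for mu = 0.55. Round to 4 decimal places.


Legendre transform for Bernoulli:
A*(mu) = mu*log(mu) + (1-mu)*log(1-mu).
mu = 0.55, 1-mu = 0.45.
mu*log(mu) = 0.55*log(0.55) = -0.32881.
(1-mu)*log(1-mu) = 0.45*log(0.45) = -0.359328.
A* = -0.32881 + -0.359328 = -0.6881

-0.6881


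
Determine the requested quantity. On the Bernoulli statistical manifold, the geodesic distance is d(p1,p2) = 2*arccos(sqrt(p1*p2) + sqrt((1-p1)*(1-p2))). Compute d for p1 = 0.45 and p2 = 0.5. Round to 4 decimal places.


Geodesic distance on Bernoulli manifold:
d(p1,p2) = 2*arccos(sqrt(p1*p2) + sqrt((1-p1)*(1-p2))).
sqrt(p1*p2) = sqrt(0.45*0.5) = 0.474342.
sqrt((1-p1)*(1-p2)) = sqrt(0.55*0.5) = 0.524404.
arg = 0.474342 + 0.524404 = 0.998746.
d = 2*arccos(0.998746) = 0.1002

0.1002


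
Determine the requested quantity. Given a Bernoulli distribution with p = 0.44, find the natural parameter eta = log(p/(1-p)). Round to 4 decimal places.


Natural parameter for Bernoulli: eta = log(p/(1-p)).
p = 0.44, 1-p = 0.56.
p/(1-p) = 0.785714.
eta = log(0.785714) = -0.2412

-0.2412


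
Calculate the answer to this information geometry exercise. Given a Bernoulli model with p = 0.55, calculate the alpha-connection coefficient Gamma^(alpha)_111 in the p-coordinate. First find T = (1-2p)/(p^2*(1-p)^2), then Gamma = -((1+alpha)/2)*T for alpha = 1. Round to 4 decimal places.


Skewness (Amari-Chentsov) tensor: T = (1-2p)/(p^2*(1-p)^2).
p = 0.55, 1-2p = -0.1, p^2 = 0.3025, (1-p)^2 = 0.2025.
T = -0.1/(0.3025 * 0.2025) = -1.632486.
In the p-coordinate, Gamma^(alpha) = Gamma^(0) - (alpha/2)*T with Gamma^(0) = (1/2)*g'(p) = -T/2,
so Gamma^(alpha) = -((1+alpha)/2)*T.
alpha = 1, -(1+alpha)/2 = -1.0.
Gamma = -1.0 * -1.632486 = 1.6325

1.6325


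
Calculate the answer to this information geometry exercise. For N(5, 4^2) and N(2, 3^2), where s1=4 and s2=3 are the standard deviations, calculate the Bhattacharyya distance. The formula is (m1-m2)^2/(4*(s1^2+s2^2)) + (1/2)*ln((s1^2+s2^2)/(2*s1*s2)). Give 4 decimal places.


Bhattacharyya distance between two Gaussians:
DB = (m1-m2)^2/(4*(s1^2+s2^2)) + (1/2)*ln((s1^2+s2^2)/(2*s1*s2)).
(m1-m2)^2 = (3)^2 = 9.
s1^2+s2^2 = 16 + 9 = 25.
term1 = 9/100 = 0.09.
term2 = 0.5*ln(25/24.0) = 0.020411.
DB = 0.09 + 0.020411 = 0.1104

0.1104


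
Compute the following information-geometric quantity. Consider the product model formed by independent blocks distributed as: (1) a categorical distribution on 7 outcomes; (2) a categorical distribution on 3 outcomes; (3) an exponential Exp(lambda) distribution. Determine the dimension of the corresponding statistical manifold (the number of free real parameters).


The dimension of a statistical manifold equals the number of free
(independent) real parameters of the model. For a product of independent
blocks the parameter counts add.
- categorical on 7 outcomes (probabilities sum to 1): 7-1 = 6.
- categorical on 3 outcomes (probabilities sum to 1): 3-1 = 2.
- exponential (lambda): 1.
Total = 6 + 2 + 1 = 9.
Dimension = 9

9


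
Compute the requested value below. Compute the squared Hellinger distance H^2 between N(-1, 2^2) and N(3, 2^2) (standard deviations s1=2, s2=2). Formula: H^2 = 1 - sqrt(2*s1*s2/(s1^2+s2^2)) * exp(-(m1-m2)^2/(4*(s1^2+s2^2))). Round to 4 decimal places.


Squared Hellinger distance for Gaussians:
H^2 = 1 - sqrt(2*s1*s2/(s1^2+s2^2)) * exp(-(m1-m2)^2/(4*(s1^2+s2^2))).
s1^2 = 4, s2^2 = 4, s1^2+s2^2 = 8.
sqrt(2*2*2/(8)) = 1.0.
(m1-m2)^2 = (-4)^2 = 16.
exp(-16/(4*8)) = exp(-0.5) = 0.606531.
H^2 = 1 - 1.0*0.606531 = 0.3935

0.3935


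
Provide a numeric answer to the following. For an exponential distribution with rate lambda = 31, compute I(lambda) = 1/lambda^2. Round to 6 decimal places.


Fisher information for exponential: I(lambda) = 1/lambda^2.
lambda = 31, lambda^2 = 961.
I = 1/961 = 0.001041

0.001041


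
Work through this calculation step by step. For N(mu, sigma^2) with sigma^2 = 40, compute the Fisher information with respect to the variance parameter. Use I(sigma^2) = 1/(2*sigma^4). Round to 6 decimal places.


Fisher information for variance: I(sigma^2) = 1/(2*sigma^4).
sigma^2 = 40, so sigma^4 = 1600.
I = 1/(2*1600) = 1/3200 = 0.000313

0.000313


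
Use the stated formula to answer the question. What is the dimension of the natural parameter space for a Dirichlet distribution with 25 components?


Exponential family dimension calculation:
Dirichlet with 25 components has 25 natural parameters.

25


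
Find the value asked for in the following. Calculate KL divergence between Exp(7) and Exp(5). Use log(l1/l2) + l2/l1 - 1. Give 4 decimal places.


KL divergence for exponential family:
KL = log(l1/l2) + l2/l1 - 1.
log(7/5) = 0.336472.
5/7 = 0.714286.
KL = 0.336472 + 0.714286 - 1 = 0.0508

0.0508


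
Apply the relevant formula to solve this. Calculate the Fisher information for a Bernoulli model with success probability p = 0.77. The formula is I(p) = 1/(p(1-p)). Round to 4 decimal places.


For Bernoulli(p), Fisher information is I(p) = 1/(p*(1-p)).
p = 0.77, 1-p = 0.23.
p*(1-p) = 0.1771.
I(p) = 1/0.1771 = 5.6465

5.6465


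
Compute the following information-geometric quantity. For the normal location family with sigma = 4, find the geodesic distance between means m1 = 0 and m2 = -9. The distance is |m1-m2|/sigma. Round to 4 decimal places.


On the fixed-variance normal subfamily, geodesic distance = |m1-m2|/sigma.
|0 - -9| = 9.
sigma = 4.
d = 9/4 = 2.2500

2.2500


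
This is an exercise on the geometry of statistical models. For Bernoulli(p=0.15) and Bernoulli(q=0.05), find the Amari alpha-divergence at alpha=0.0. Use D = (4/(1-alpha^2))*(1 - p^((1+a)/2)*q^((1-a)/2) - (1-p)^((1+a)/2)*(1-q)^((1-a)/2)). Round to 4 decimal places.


Amari alpha-divergence:
D = (4/(1-alpha^2))*(1 - p^((1+a)/2)*q^((1-a)/2) - (1-p)^((1+a)/2)*(1-q)^((1-a)/2)).
alpha = 0.0, p = 0.15, q = 0.05.
e1 = (1+alpha)/2 = 0.5, e2 = (1-alpha)/2 = 0.5.
t1 = p^e1 * q^e2 = 0.15^0.5 * 0.05^0.5 = 0.086603.
t2 = (1-p)^e1 * (1-q)^e2 = 0.85^0.5 * 0.95^0.5 = 0.89861.
4/(1-alpha^2) = 4.0.
D = 4.0*(1 - 0.086603 - 0.89861) = 0.0591

0.0591


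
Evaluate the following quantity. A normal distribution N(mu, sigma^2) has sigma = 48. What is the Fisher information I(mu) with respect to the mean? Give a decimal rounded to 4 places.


The Fisher information for the mean of a normal distribution is I(mu) = 1/sigma^2.
sigma = 48, so sigma^2 = 2304.
I(mu) = 1/2304 = 0.0004

0.0004


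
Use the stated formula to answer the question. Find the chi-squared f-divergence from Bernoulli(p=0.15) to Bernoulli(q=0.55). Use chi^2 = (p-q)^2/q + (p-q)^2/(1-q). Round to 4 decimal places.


Chi-squared divergence between Bernoulli distributions:
chi^2 = (p-q)^2/q + (p-q)^2/(1-q).
p = 0.15, q = 0.55, p-q = -0.4.
(p-q)^2 = 0.16.
term1 = 0.16/0.55 = 0.290909.
term2 = 0.16/0.45 = 0.355556.
chi^2 = 0.290909 + 0.355556 = 0.6465

0.6465


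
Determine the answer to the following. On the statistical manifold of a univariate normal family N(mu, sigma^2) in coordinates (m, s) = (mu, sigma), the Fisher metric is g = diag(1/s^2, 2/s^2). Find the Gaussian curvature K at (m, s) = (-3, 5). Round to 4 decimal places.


The metric has the form g = (A dm^2 + B ds^2)/s^2 with A = 1, B = 2.
Substitute u = sqrt(A/B)*m: g = B*(du^2 + ds^2)/s^2, i.e. B times the
Poincare upper half-plane metric, which has constant Gaussian curvature -1.
Scaling a 2D metric by a constant c divides the Gaussian curvature by c,
so K = -1/B = -1/(2) = -0.5000 everywhere (the point (m, s) = (-3, 5) is irrelevant:
the curvature is constant).
The requested Gaussian curvature is K = -0.5000.

-0.5000


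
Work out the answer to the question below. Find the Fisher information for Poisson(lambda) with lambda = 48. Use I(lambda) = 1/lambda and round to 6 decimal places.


Fisher information for Poisson: I(lambda) = 1/lambda.
lambda = 48.
I(lambda) = 1/48 = 0.020833

0.020833


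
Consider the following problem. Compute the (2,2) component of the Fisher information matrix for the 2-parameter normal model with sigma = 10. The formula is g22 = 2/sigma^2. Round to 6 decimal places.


For the 2-parameter normal family, the Fisher metric has:
  g11 = 1/sigma^2, g22 = 2/sigma^2.
sigma = 10, sigma^2 = 100.
g22 = 0.020000

0.020000


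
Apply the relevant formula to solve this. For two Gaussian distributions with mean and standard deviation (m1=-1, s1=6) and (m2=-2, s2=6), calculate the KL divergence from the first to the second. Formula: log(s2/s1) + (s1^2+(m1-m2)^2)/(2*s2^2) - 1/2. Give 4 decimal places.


KL divergence between normal distributions:
KL = log(s2/s1) + (s1^2 + (m1-m2)^2)/(2*s2^2) - 1/2.
log(6/6) = 0.0.
(6^2 + (-1--2)^2)/(2*6^2) = (36 + 1)/72 = 0.513889.
KL = 0.0 + 0.513889 - 0.5 = 0.0139

0.0139


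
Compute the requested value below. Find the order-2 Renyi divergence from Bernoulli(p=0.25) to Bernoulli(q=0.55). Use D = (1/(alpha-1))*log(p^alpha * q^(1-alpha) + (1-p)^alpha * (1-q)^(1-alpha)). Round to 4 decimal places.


Renyi divergence of order alpha between Bernoulli distributions:
D = (1/(alpha-1))*log(p^alpha * q^(1-alpha) + (1-p)^alpha * (1-q)^(1-alpha)).
alpha = 2, p = 0.25, q = 0.55.
p^alpha * q^(1-alpha) = 0.25^2 * 0.55^-1 = 0.113636.
(1-p)^alpha * (1-q)^(1-alpha) = 0.75^2 * 0.45^-1 = 1.25.
sum = 0.113636 + 1.25 = 1.363636.
D = (1/1)*log(1.363636) = 0.3102

0.3102


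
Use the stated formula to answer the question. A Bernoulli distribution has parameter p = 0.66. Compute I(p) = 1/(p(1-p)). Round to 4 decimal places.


For Bernoulli(p), Fisher information is I(p) = 1/(p*(1-p)).
p = 0.66, 1-p = 0.34.
p*(1-p) = 0.2244.
I(p) = 1/0.2244 = 4.4563

4.4563


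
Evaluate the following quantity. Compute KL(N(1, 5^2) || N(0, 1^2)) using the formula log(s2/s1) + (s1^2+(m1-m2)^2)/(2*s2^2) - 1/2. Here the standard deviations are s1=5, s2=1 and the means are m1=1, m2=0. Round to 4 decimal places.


KL divergence between normal distributions:
KL = log(s2/s1) + (s1^2 + (m1-m2)^2)/(2*s2^2) - 1/2.
log(1/5) = -1.609438.
(5^2 + (1-0)^2)/(2*1^2) = (25 + 1)/2 = 13.0.
KL = -1.609438 + 13.0 - 0.5 = 10.8906

10.8906


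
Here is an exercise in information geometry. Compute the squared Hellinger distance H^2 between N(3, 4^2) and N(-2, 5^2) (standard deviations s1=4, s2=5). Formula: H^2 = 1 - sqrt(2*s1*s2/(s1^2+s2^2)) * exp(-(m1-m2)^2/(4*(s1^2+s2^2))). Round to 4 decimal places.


Squared Hellinger distance for Gaussians:
H^2 = 1 - sqrt(2*s1*s2/(s1^2+s2^2)) * exp(-(m1-m2)^2/(4*(s1^2+s2^2))).
s1^2 = 16, s2^2 = 25, s1^2+s2^2 = 41.
sqrt(2*4*5/(41)) = 0.98773.
(m1-m2)^2 = (5)^2 = 25.
exp(-25/(4*41)) = exp(-0.152439) = 0.858611.
H^2 = 1 - 0.98773*0.858611 = 0.1519

0.1519


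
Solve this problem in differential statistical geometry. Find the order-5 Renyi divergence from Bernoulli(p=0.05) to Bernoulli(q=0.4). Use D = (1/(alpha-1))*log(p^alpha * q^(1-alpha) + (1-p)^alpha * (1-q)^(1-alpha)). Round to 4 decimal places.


Renyi divergence of order alpha between Bernoulli distributions:
D = (1/(alpha-1))*log(p^alpha * q^(1-alpha) + (1-p)^alpha * (1-q)^(1-alpha)).
alpha = 5, p = 0.05, q = 0.4.
p^alpha * q^(1-alpha) = 0.05^5 * 0.4^-4 = 1.2e-05.
(1-p)^alpha * (1-q)^(1-alpha) = 0.95^5 * 0.6^-4 = 5.970532.
sum = 1.2e-05 + 5.970532 = 5.970544.
D = (1/4)*log(5.970544) = 0.4467

0.4467


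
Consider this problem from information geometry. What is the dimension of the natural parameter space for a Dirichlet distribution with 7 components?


Exponential family dimension calculation:
Dirichlet with 7 components has 7 natural parameters.

7


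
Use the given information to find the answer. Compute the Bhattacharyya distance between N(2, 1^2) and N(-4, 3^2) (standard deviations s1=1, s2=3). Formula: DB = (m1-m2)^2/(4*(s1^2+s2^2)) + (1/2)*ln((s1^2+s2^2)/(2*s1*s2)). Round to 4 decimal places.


Bhattacharyya distance between two Gaussians:
DB = (m1-m2)^2/(4*(s1^2+s2^2)) + (1/2)*ln((s1^2+s2^2)/(2*s1*s2)).
(m1-m2)^2 = (6)^2 = 36.
s1^2+s2^2 = 1 + 9 = 10.
term1 = 36/40 = 0.9.
term2 = 0.5*ln(10/6.0) = 0.255413.
DB = 0.9 + 0.255413 = 1.1554

1.1554


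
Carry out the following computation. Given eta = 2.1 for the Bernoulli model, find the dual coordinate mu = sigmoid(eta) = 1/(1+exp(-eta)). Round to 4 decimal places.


Dual coordinate (expectation parameter) for Bernoulli:
mu = 1/(1+exp(-eta)).
eta = 2.1.
exp(-eta) = exp(-2.1) = 0.122456.
mu = 1/(1+0.122456) = 0.8909

0.8909


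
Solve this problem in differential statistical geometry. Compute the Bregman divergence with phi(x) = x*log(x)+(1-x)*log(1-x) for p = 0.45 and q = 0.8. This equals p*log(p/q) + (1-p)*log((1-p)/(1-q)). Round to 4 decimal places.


Bregman divergence with negative entropy generator:
D = p*log(p/q) + (1-p)*log((1-p)/(1-q)).
p = 0.45, q = 0.8.
p*log(p/q) = 0.45*log(0.45/0.8) = -0.258914.
(1-p)*log((1-p)/(1-q)) = 0.55*log(0.55/0.2) = 0.556381.
D = -0.258914 + 0.556381 = 0.2975

0.2975


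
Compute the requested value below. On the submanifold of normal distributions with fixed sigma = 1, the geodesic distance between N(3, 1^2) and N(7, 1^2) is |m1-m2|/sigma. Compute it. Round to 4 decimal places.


On the fixed-variance normal subfamily, geodesic distance = |m1-m2|/sigma.
|3 - 7| = 4.
sigma = 1.
d = 4/1 = 4.0000

4.0000


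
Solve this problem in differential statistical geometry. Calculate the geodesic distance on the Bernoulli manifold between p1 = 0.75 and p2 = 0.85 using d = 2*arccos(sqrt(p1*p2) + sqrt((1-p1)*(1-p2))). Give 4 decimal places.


Geodesic distance on Bernoulli manifold:
d(p1,p2) = 2*arccos(sqrt(p1*p2) + sqrt((1-p1)*(1-p2))).
sqrt(p1*p2) = sqrt(0.75*0.85) = 0.798436.
sqrt((1-p1)*(1-p2)) = sqrt(0.25*0.15) = 0.193649.
arg = 0.798436 + 0.193649 = 0.992085.
d = 2*arccos(0.992085) = 0.2518

0.2518


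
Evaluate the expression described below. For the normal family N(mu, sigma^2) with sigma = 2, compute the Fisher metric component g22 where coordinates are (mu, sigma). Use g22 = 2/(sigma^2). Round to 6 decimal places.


For the 2-parameter normal family, the Fisher metric has:
  g11 = 1/sigma^2, g22 = 2/sigma^2.
sigma = 2, sigma^2 = 4.
g22 = 0.500000

0.500000


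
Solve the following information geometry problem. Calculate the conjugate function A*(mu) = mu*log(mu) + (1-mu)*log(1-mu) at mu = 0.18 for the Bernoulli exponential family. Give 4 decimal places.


Legendre transform for Bernoulli:
A*(mu) = mu*log(mu) + (1-mu)*log(1-mu).
mu = 0.18, 1-mu = 0.82.
mu*log(mu) = 0.18*log(0.18) = -0.308664.
(1-mu)*log(1-mu) = 0.82*log(0.82) = -0.16273.
A* = -0.308664 + -0.16273 = -0.4714

-0.4714


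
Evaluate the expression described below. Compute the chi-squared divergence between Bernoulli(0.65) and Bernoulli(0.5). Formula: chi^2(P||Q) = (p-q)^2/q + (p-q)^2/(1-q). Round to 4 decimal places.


Chi-squared divergence between Bernoulli distributions:
chi^2 = (p-q)^2/q + (p-q)^2/(1-q).
p = 0.65, q = 0.5, p-q = 0.15.
(p-q)^2 = 0.0225.
term1 = 0.0225/0.5 = 0.045.
term2 = 0.0225/0.5 = 0.045.
chi^2 = 0.045 + 0.045 = 0.0900

0.0900


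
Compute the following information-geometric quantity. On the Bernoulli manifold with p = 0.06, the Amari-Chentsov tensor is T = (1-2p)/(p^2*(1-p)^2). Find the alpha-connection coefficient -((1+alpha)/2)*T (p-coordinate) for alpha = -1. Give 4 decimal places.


Skewness (Amari-Chentsov) tensor: T = (1-2p)/(p^2*(1-p)^2).
p = 0.06, 1-2p = 0.88, p^2 = 0.0036, (1-p)^2 = 0.8836.
T = 0.88/(0.0036 * 0.8836) = 276.646044.
In the p-coordinate, Gamma^(alpha) = Gamma^(0) - (alpha/2)*T with Gamma^(0) = (1/2)*g'(p) = -T/2,
so Gamma^(alpha) = -((1+alpha)/2)*T.
alpha = -1, -(1+alpha)/2 = 0.0.
Gamma = 0.0 * 276.646044 = 0.0000

0.0000


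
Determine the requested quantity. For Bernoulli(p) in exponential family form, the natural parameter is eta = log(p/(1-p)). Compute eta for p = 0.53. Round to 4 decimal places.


Natural parameter for Bernoulli: eta = log(p/(1-p)).
p = 0.53, 1-p = 0.47.
p/(1-p) = 1.12766.
eta = log(1.12766) = 0.1201

0.1201


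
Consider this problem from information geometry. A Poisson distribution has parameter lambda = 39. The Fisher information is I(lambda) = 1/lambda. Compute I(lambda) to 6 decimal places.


Fisher information for Poisson: I(lambda) = 1/lambda.
lambda = 39.
I(lambda) = 1/39 = 0.025641

0.025641


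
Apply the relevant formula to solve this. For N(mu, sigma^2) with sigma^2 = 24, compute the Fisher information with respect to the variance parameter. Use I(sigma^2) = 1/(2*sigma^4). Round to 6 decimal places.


Fisher information for variance: I(sigma^2) = 1/(2*sigma^4).
sigma^2 = 24, so sigma^4 = 576.
I = 1/(2*576) = 1/1152 = 0.000868

0.000868
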